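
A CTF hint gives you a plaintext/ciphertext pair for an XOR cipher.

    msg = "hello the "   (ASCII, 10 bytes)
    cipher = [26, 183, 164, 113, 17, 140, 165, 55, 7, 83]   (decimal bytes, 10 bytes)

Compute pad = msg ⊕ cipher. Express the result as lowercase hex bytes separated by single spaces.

72 d2 c8 1d 7e ac d1 5f 62 73

Since cipher = msg ⊕ pad, XORing both sides with msg gives pad = msg ⊕ cipher.
byte 0: 68 ^ 1a = 72
byte 1: 65 ^ b7 = d2
byte 2: 6c ^ a4 = c8
byte 3: 6c ^ 71 = 1d
byte 4: 6f ^ 11 = 7e
byte 5: 20 ^ 8c = ac
byte 6: 74 ^ a5 = d1
byte 7: 68 ^ 37 = 5f
byte 8: 65 ^ 07 = 62
byte 9: 20 ^ 53 = 73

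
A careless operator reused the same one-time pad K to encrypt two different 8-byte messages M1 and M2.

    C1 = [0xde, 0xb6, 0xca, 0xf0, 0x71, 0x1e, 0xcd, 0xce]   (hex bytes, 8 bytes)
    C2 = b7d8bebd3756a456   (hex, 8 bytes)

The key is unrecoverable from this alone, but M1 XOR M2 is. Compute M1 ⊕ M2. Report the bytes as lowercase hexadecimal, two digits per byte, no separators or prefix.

696e744d46486998

C1 ⊕ C2 = (M1 ⊕ K) ⊕ (M2 ⊕ K) = M1 ⊕ M2 — the shared key cancels under XOR.
byte 0: de ⊕ b7 = 69
byte 1: b6 ⊕ d8 = 6e
byte 2: ca ⊕ be = 74
byte 3: f0 ⊕ bd = 4d
byte 4: 71 ⊕ 37 = 46
byte 5: 1e ⊕ 56 = 48
byte 6: cd ⊕ a4 = 69
byte 7: ce ⊕ 56 = 98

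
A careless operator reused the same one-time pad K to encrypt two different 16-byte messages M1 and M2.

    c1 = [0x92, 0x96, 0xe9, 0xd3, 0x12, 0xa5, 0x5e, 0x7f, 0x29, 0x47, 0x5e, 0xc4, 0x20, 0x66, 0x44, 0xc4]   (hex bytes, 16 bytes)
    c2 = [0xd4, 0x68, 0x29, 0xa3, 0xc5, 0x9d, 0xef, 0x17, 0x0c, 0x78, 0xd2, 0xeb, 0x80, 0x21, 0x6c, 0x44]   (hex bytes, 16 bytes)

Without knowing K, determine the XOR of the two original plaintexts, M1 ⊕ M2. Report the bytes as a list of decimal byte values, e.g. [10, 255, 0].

[70, 254, 192, 112, 215, 56, 177, 104, 37, 63, 140, 47, 160, 71, 40, 128]

c1 ⊕ c2 = (M1 ⊕ K) ⊕ (M2 ⊕ K) = M1 ⊕ M2 — the shared key cancels under XOR.
10010010 ⊕ 11010100 = 01000110
10010110 ⊕ 01101000 = 11111110
11101001 ⊕ 00101001 = 11000000
11010011 ⊕ 10100011 = 01110000
00010010 ⊕ 11000101 = 11010111
10100101 ⊕ 10011101 = 00111000
01011110 ⊕ 11101111 = 10110001
01111111 ⊕ 00010111 = 01101000
00101001 ⊕ 00001100 = 00100101
01000111 ⊕ 01111000 = 00111111
01011110 ⊕ 11010010 = 10001100
11000100 ⊕ 11101011 = 00101111
00100000 ⊕ 10000000 = 10100000
01100110 ⊕ 00100001 = 01000111
01000100 ⊕ 01101100 = 00101000
11000100 ⊕ 01000100 = 10000000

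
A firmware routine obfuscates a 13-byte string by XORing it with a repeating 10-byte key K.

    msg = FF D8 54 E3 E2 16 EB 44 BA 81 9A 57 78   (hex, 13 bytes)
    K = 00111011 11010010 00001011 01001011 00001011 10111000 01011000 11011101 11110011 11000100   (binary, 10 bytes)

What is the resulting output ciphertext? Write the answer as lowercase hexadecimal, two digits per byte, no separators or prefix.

c40a5fa8e9aeb3994945a18573

The 10-byte key repeats, so the effective keystream is 3b d2 0b 4b 0b b8 58 dd f3 c4 3b d2 0b.
byte 0: ff xor 3b = c4
byte 1: d8 xor d2 = 0a
byte 2: 54 xor 0b = 5f
byte 3: e3 xor 4b = a8
byte 4: e2 xor 0b = e9
byte 5: 16 xor b8 = ae
byte 6: eb xor 58 = b3
byte 7: 44 xor dd = 99
byte 8: ba xor f3 = 49
byte 9: 81 xor c4 = 45
byte 10: 9a xor 3b = a1
byte 11: 57 xor d2 = 85
byte 12: 78 xor 0b = 73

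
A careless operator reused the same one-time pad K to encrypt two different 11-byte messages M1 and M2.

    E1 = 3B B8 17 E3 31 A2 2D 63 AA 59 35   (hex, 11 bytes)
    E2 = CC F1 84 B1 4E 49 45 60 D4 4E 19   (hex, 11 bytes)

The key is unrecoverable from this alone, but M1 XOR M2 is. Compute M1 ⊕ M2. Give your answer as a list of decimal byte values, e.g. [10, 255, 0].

E1 ⊕ E2 = (M1 ⊕ K) ⊕ (M2 ⊕ K) = M1 ⊕ M2 — the shared key cancels under XOR.
3b ^ cc = f7
b8 ^ f1 = 49
17 ^ 84 = 93
e3 ^ b1 = 52
31 ^ 4e = 7f
a2 ^ 49 = eb
2d ^ 45 = 68
63 ^ 60 = 03
aa ^ d4 = 7e
59 ^ 4e = 17
35 ^ 19 = 2c

[247, 73, 147, 82, 127, 235, 104, 3, 126, 23, 44]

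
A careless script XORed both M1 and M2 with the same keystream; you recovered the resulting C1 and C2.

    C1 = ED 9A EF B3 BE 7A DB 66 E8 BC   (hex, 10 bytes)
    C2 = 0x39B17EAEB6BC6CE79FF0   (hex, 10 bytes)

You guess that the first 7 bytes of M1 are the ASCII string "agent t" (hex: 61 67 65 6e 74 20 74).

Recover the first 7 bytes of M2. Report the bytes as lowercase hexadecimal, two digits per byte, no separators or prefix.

b54cf4737ce6c3

First, C1 ⊕ C2 = (M1 ⊕ K) ⊕ (M2 ⊕ K) = M1 ⊕ M2, so the key drops out. Then M2 = (M1 ⊕ M2) ⊕ M1 over the first 7 bytes.
byte 0: (ed XOR 39) XOR 61 = d4 XOR 61 = b5
byte 1: (9a XOR b1) XOR 67 = 2b XOR 67 = 4c
byte 2: (ef XOR 7e) XOR 65 = 91 XOR 65 = f4
byte 3: (b3 XOR ae) XOR 6e = 1d XOR 6e = 73
byte 4: (be XOR b6) XOR 74 = 08 XOR 74 = 7c
byte 5: (7a XOR bc) XOR 20 = c6 XOR 20 = e6
byte 6: (db XOR 6c) XOR 74 = b7 XOR 74 = c3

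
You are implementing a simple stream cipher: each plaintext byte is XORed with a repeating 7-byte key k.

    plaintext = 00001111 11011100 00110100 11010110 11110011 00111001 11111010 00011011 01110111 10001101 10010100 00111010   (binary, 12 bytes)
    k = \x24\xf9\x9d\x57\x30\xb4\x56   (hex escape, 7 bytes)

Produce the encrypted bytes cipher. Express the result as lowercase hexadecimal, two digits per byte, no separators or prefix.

The 7-byte key repeats, so the effective keystream is 24 f9 9d 57 30 b4 56 24 f9 9d 57 30.
byte 0: 0f xor 24 = 2b
byte 1: dc xor f9 = 25
byte 2: 34 xor 9d = a9
byte 3: d6 xor 57 = 81
byte 4: f3 xor 30 = c3
byte 5: 39 xor b4 = 8d
byte 6: fa xor 56 = ac
byte 7: 1b xor 24 = 3f
byte 8: 77 xor f9 = 8e
byte 9: 8d xor 9d = 10
byte 10: 94 xor 57 = c3
byte 11: 3a xor 30 = 0a

2b25a981c38dac3f8e10c30a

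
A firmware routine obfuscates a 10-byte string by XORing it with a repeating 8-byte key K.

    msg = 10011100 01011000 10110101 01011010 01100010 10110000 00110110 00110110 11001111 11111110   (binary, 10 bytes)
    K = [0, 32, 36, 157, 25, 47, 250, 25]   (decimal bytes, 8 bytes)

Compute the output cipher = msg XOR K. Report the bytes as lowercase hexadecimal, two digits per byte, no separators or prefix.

The 8-byte key repeats, so the effective keystream is 00 20 24 9d 19 2f fa 19 00 20.
byte 0: 9c xor 00 = 9c
byte 1: 58 xor 20 = 78
byte 2: b5 xor 24 = 91
byte 3: 5a xor 9d = c7
byte 4: 62 xor 19 = 7b
byte 5: b0 xor 2f = 9f
byte 6: 36 xor fa = cc
byte 7: 36 xor 19 = 2f
byte 8: cf xor 00 = cf
byte 9: fe xor 20 = de

9c7891c77b9fcc2fcfde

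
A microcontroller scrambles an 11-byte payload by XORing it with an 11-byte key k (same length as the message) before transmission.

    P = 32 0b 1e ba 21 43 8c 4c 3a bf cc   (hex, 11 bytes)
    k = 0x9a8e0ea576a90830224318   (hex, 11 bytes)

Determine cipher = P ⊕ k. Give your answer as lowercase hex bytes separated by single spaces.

00110010 ^ 10011010 = 10101000
00001011 ^ 10001110 = 10000101
00011110 ^ 00001110 = 00010000
10111010 ^ 10100101 = 00011111
00100001 ^ 01110110 = 01010111
01000011 ^ 10101001 = 11101010
10001100 ^ 00001000 = 10000100
01001100 ^ 00110000 = 01111100
00111010 ^ 00100010 = 00011000
10111111 ^ 01000011 = 11111100
11001100 ^ 00011000 = 11010100

a8 85 10 1f 57 ea 84 7c 18 fc d4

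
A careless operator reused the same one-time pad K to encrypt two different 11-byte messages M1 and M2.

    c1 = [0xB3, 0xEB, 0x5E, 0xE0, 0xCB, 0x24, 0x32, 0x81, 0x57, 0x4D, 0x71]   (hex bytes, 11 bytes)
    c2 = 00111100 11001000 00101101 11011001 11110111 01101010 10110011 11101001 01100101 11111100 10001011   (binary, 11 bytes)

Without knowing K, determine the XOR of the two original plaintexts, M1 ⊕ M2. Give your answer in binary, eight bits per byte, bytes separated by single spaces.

10001111 00100011 01110011 00111001 00111100 01001110 10000001 01101000 00110010 10110001 11111010

c1 ⊕ c2 = (M1 ⊕ K) ⊕ (M2 ⊕ K) = M1 ⊕ M2 — the shared key cancels under XOR.
b3 xor 3c = 8f
eb xor c8 = 23
5e xor 2d = 73
e0 xor d9 = 39
cb xor f7 = 3c
24 xor 6a = 4e
32 xor b3 = 81
81 xor e9 = 68
57 xor 65 = 32
4d xor fc = b1
71 xor 8b = fa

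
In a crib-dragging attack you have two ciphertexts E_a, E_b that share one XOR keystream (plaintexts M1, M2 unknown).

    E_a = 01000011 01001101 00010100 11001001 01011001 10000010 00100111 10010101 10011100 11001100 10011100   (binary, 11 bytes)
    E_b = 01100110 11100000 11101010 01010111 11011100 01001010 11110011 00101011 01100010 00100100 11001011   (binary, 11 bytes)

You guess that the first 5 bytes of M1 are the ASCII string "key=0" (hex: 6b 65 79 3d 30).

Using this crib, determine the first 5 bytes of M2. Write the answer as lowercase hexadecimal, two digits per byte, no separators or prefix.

First, E_a ⊕ E_b = (M1 ⊕ K) ⊕ (M2 ⊕ K) = M1 ⊕ M2, so the key drops out. Then M2 = (M1 ⊕ M2) ⊕ M1 over the first 5 bytes.
byte 0: (43 XOR 66) XOR 6b = 25 XOR 6b = 4e
byte 1: (4d XOR e0) XOR 65 = ad XOR 65 = c8
byte 2: (14 XOR ea) XOR 79 = fe XOR 79 = 87
byte 3: (c9 XOR 57) XOR 3d = 9e XOR 3d = a3
byte 4: (59 XOR dc) XOR 30 = 85 XOR 30 = b5

4ec887a3b5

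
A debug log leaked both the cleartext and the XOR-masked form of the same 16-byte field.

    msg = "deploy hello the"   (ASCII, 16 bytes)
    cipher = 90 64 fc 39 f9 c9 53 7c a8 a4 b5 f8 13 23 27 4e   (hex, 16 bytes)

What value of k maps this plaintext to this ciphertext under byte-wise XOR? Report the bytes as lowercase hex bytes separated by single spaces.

Since cipher = msg ⊕ k, XORing both sides with msg gives k = msg ⊕ cipher.
01100100 xor 10010000 = 11110100
01100101 xor 01100100 = 00000001
01110000 xor 11111100 = 10001100
01101100 xor 00111001 = 01010101
01101111 xor 11111001 = 10010110
01111001 xor 11001001 = 10110000
00100000 xor 01010011 = 01110011
01101000 xor 01111100 = 00010100
01100101 xor 10101000 = 11001101
01101100 xor 10100100 = 11001000
01101100 xor 10110101 = 11011001
01101111 xor 11111000 = 10010111
00100000 xor 00010011 = 00110011
01110100 xor 00100011 = 01010111
01101000 xor 00100111 = 01001111
01100101 xor 01001110 = 00101011

f4 01 8c 55 96 b0 73 14 cd c8 d9 97 33 57 4f 2b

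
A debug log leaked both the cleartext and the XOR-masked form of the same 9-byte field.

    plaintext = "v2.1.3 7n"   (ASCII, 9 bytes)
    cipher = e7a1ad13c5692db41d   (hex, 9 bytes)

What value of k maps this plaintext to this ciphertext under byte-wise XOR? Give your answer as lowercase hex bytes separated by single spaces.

Since cipher = plaintext ⊕ k, XORing both sides with plaintext gives k = plaintext ⊕ cipher.
76 ⊕ e7 = 91
32 ⊕ a1 = 93
2e ⊕ ad = 83
31 ⊕ 13 = 22
2e ⊕ c5 = eb
33 ⊕ 69 = 5a
20 ⊕ 2d = 0d
37 ⊕ b4 = 83
6e ⊕ 1d = 73

91 93 83 22 eb 5a 0d 83 73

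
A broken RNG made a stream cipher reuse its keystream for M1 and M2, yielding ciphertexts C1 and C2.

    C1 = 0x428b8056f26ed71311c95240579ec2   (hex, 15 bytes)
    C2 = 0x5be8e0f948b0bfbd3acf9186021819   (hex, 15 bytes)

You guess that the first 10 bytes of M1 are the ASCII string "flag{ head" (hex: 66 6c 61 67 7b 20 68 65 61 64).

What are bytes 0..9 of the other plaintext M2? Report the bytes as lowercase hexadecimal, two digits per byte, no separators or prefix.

First, C1 ⊕ C2 = (M1 ⊕ K) ⊕ (M2 ⊕ K) = M1 ⊕ M2, so the key drops out. Then M2 = (M1 ⊕ M2) ⊕ M1 over the first 10 bytes.
byte 0: (42 xor 5b) xor 66 = 19 xor 66 = 7f
byte 1: (8b xor e8) xor 6c = 63 xor 6c = 0f
byte 2: (80 xor e0) xor 61 = 60 xor 61 = 01
byte 3: (56 xor f9) xor 67 = af xor 67 = c8
byte 4: (f2 xor 48) xor 7b = ba xor 7b = c1
byte 5: (6e xor b0) xor 20 = de xor 20 = fe
byte 6: (d7 xor bf) xor 68 = 68 xor 68 = 00
byte 7: (13 xor bd) xor 65 = ae xor 65 = cb
byte 8: (11 xor 3a) xor 61 = 2b xor 61 = 4a
byte 9: (c9 xor cf) xor 64 = 06 xor 64 = 62

7f0f01c8c1fe00cb4a62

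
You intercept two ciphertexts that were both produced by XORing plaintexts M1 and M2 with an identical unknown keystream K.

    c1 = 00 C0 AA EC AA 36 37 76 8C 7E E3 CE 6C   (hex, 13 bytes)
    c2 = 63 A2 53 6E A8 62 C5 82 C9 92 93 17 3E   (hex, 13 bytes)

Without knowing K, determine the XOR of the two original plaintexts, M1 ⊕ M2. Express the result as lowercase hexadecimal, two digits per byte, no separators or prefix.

6362f9820254f2f445ec70d952

c1 ⊕ c2 = (M1 ⊕ K) ⊕ (M2 ⊕ K) = M1 ⊕ M2 — the shared key cancels under XOR.
00 ^ 63 = 63
c0 ^ a2 = 62
aa ^ 53 = f9
ec ^ 6e = 82
aa ^ a8 = 02
36 ^ 62 = 54
37 ^ c5 = f2
76 ^ 82 = f4
8c ^ c9 = 45
7e ^ 92 = ec
e3 ^ 93 = 70
ce ^ 17 = d9
6c ^ 3e = 52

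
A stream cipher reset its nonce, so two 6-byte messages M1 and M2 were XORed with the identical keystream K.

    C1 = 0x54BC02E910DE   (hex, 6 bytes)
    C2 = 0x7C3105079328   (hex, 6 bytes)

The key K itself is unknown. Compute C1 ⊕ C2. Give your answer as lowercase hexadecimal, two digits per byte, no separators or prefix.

288d07ee83f6

C1 ⊕ C2 = (M1 ⊕ K) ⊕ (M2 ⊕ K) = M1 ⊕ M2 — the shared key cancels under XOR.
54 xor 7c = 28
bc xor 31 = 8d
02 xor 05 = 07
e9 xor 07 = ee
10 xor 93 = 83
de xor 28 = f6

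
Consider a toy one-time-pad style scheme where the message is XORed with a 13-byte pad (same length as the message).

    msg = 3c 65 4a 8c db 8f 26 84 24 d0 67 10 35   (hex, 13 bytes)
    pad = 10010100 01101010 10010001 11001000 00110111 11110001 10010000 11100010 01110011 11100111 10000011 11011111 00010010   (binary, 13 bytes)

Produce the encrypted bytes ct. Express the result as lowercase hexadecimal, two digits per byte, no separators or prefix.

a80fdb44ec7eb6665737e4cf27

byte 0: 3c xor 94 = a8
byte 1: 65 xor 6a = 0f
byte 2: 4a xor 91 = db
byte 3: 8c xor c8 = 44
byte 4: db xor 37 = ec
byte 5: 8f xor f1 = 7e
byte 6: 26 xor 90 = b6
byte 7: 84 xor e2 = 66
byte 8: 24 xor 73 = 57
byte 9: d0 xor e7 = 37
byte 10: 67 xor 83 = e4
byte 11: 10 xor df = cf
byte 12: 35 xor 12 = 27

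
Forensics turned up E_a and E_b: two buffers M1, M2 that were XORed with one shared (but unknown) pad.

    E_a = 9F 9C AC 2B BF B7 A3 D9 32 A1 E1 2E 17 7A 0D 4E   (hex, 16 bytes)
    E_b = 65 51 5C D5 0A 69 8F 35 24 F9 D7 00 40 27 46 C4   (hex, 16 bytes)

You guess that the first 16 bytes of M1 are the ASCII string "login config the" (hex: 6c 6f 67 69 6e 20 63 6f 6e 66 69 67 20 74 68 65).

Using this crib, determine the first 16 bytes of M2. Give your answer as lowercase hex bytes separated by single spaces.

96 a2 97 97 db fe 4f 83 78 3e 5f 49 77 29 23 ef

First, E_a ⊕ E_b = (M1 ⊕ K) ⊕ (M2 ⊕ K) = M1 ⊕ M2, so the key drops out. Then M2 = (M1 ⊕ M2) ⊕ M1 over the first 16 bytes.
byte 0: (9f XOR 65) XOR 6c = fa XOR 6c = 96
byte 1: (9c XOR 51) XOR 6f = cd XOR 6f = a2
byte 2: (ac XOR 5c) XOR 67 = f0 XOR 67 = 97
byte 3: (2b XOR d5) XOR 69 = fe XOR 69 = 97
byte 4: (bf XOR 0a) XOR 6e = b5 XOR 6e = db
byte 5: (b7 XOR 69) XOR 20 = de XOR 20 = fe
byte 6: (a3 XOR 8f) XOR 63 = 2c XOR 63 = 4f
byte 7: (d9 XOR 35) XOR 6f = ec XOR 6f = 83
byte 8: (32 XOR 24) XOR 6e = 16 XOR 6e = 78
byte 9: (a1 XOR f9) XOR 66 = 58 XOR 66 = 3e
byte 10: (e1 XOR d7) XOR 69 = 36 XOR 69 = 5f
byte 11: (2e XOR 00) XOR 67 = 2e XOR 67 = 49
byte 12: (17 XOR 40) XOR 20 = 57 XOR 20 = 77
byte 13: (7a XOR 27) XOR 74 = 5d XOR 74 = 29
byte 14: (0d XOR 46) XOR 68 = 4b XOR 68 = 23
byte 15: (4e XOR c4) XOR 65 = 8a XOR 65 = ef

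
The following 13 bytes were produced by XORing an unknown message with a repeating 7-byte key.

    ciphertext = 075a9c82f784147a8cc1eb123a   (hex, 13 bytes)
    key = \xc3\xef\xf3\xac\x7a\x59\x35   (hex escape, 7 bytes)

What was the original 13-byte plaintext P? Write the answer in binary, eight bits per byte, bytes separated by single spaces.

The 7-byte key repeats, so the effective keystream is c3 ef f3 ac 7a 59 35 c3 ef f3 ac 7a 59.
byte 0: 00000111 ⊕ 11000011 = 11000100
byte 1: 01011010 ⊕ 11101111 = 10110101
byte 2: 10011100 ⊕ 11110011 = 01101111
byte 3: 10000010 ⊕ 10101100 = 00101110
byte 4: 11110111 ⊕ 01111010 = 10001101
byte 5: 10000100 ⊕ 01011001 = 11011101
byte 6: 00010100 ⊕ 00110101 = 00100001
byte 7: 01111010 ⊕ 11000011 = 10111001
byte 8: 10001100 ⊕ 11101111 = 01100011
byte 9: 11000001 ⊕ 11110011 = 00110010
byte 10: 11101011 ⊕ 10101100 = 01000111
byte 11: 00010010 ⊕ 01111010 = 01101000
byte 12: 00111010 ⊕ 01011001 = 01100011

11000100 10110101 01101111 00101110 10001101 11011101 00100001 10111001 01100011 00110010 01000111 01101000 01100011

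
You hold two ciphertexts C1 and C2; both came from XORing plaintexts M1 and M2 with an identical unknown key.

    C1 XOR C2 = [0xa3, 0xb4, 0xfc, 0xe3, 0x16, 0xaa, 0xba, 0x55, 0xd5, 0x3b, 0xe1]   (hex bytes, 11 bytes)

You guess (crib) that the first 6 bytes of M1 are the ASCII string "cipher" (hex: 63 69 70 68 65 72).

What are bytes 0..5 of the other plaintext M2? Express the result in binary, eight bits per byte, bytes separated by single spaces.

Since C1 ⊕ C2 = M1 ⊕ M2, XORing with the guessed M1 bytes yields the corresponding M2 bytes: M2 = (C1 ⊕ C2) ⊕ M1.
a3 XOR 63 = c0
b4 XOR 69 = dd
fc XOR 70 = 8c
e3 XOR 68 = 8b
16 XOR 65 = 73
aa XOR 72 = d8

11000000 11011101 10001100 10001011 01110011 11011000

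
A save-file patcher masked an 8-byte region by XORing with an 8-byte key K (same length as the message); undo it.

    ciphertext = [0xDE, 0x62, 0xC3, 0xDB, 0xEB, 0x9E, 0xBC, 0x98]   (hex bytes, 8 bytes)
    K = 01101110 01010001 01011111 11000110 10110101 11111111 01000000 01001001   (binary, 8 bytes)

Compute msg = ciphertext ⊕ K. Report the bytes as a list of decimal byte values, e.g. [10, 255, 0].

[176, 51, 156, 29, 94, 97, 252, 209]

XOR is its own inverse, so applying the key byte-wise gives the result directly.
de XOR 6e = b0
62 XOR 51 = 33
c3 XOR 5f = 9c
db XOR c6 = 1d
eb XOR b5 = 5e
9e XOR ff = 61
bc XOR 40 = fc
98 XOR 49 = d1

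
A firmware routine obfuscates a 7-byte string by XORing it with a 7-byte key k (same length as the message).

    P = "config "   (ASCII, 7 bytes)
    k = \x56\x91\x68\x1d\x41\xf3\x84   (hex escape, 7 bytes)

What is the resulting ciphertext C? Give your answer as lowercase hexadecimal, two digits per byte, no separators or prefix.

XOR is its own inverse, so applying the key byte-wise gives the result directly.
byte 0: 63 XOR 56 = 35
byte 1: 6f XOR 91 = fe
byte 2: 6e XOR 68 = 06
byte 3: 66 XOR 1d = 7b
byte 4: 69 XOR 41 = 28
byte 5: 67 XOR f3 = 94
byte 6: 20 XOR 84 = a4

35fe067b2894a4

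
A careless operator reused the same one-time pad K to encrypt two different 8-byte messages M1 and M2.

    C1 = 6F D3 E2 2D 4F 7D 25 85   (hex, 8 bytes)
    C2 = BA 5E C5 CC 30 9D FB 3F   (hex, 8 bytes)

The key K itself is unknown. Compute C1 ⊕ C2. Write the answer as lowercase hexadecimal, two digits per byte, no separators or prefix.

C1 ⊕ C2 = (M1 ⊕ K) ⊕ (M2 ⊕ K) = M1 ⊕ M2 — the shared key cancels under XOR.
01101111 ^ 10111010 = 11010101
11010011 ^ 01011110 = 10001101
11100010 ^ 11000101 = 00100111
00101101 ^ 11001100 = 11100001
01001111 ^ 00110000 = 01111111
01111101 ^ 10011101 = 11100000
00100101 ^ 11111011 = 11011110
10000101 ^ 00111111 = 10111010

d58d27e17fe0deba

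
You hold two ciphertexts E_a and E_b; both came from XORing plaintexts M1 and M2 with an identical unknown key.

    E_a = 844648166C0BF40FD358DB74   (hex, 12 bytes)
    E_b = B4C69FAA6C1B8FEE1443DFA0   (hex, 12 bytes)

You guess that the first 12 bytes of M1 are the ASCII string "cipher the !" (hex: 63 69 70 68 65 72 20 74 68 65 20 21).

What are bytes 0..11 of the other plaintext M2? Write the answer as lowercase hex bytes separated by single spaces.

53 e9 a7 d4 65 62 5b 95 af 7e 24 f5

First, E_a ⊕ E_b = (M1 ⊕ K) ⊕ (M2 ⊕ K) = M1 ⊕ M2, so the key drops out. Then M2 = (M1 ⊕ M2) ⊕ M1 over the first 12 bytes.
byte 0: (84 XOR b4) XOR 63 = 30 XOR 63 = 53
byte 1: (46 XOR c6) XOR 69 = 80 XOR 69 = e9
byte 2: (48 XOR 9f) XOR 70 = d7 XOR 70 = a7
byte 3: (16 XOR aa) XOR 68 = bc XOR 68 = d4
byte 4: (6c XOR 6c) XOR 65 = 00 XOR 65 = 65
byte 5: (0b XOR 1b) XOR 72 = 10 XOR 72 = 62
byte 6: (f4 XOR 8f) XOR 20 = 7b XOR 20 = 5b
byte 7: (0f XOR ee) XOR 74 = e1 XOR 74 = 95
byte 8: (d3 XOR 14) XOR 68 = c7 XOR 68 = af
byte 9: (58 XOR 43) XOR 65 = 1b XOR 65 = 7e
byte 10: (db XOR df) XOR 20 = 04 XOR 20 = 24
byte 11: (74 XOR a0) XOR 21 = d4 XOR 21 = f5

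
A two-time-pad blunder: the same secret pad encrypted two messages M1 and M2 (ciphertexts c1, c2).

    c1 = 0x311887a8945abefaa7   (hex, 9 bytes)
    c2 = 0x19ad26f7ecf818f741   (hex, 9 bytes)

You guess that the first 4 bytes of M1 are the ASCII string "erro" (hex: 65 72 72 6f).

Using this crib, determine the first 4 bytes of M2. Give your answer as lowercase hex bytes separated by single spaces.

First, c1 ⊕ c2 = (M1 ⊕ K) ⊕ (M2 ⊕ K) = M1 ⊕ M2, so the key drops out. Then M2 = (M1 ⊕ M2) ⊕ M1 over the first 4 bytes.
byte 0: (31 ^ 19) ^ 65 = 28 ^ 65 = 4d
byte 1: (18 ^ ad) ^ 72 = b5 ^ 72 = c7
byte 2: (87 ^ 26) ^ 72 = a1 ^ 72 = d3
byte 3: (a8 ^ f7) ^ 6f = 5f ^ 6f = 30

4d c7 d3 30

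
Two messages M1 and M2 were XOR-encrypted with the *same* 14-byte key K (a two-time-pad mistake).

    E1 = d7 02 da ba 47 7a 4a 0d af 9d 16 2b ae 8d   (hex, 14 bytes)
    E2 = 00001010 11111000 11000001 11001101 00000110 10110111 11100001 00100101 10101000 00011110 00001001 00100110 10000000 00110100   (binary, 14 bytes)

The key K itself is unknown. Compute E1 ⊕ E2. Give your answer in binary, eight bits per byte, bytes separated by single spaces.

E1 ⊕ E2 = (M1 ⊕ K) ⊕ (M2 ⊕ K) = M1 ⊕ M2 — the shared key cancels under XOR.
byte 0: d7 xor 0a = dd
byte 1: 02 xor f8 = fa
byte 2: da xor c1 = 1b
byte 3: ba xor cd = 77
byte 4: 47 xor 06 = 41
byte 5: 7a xor b7 = cd
byte 6: 4a xor e1 = ab
byte 7: 0d xor 25 = 28
byte 8: af xor a8 = 07
byte 9: 9d xor 1e = 83
byte 10: 16 xor 09 = 1f
byte 11: 2b xor 26 = 0d
byte 12: ae xor 80 = 2e
byte 13: 8d xor 34 = b9

11011101 11111010 00011011 01110111 01000001 11001101 10101011 00101000 00000111 10000011 00011111 00001101 00101110 10111001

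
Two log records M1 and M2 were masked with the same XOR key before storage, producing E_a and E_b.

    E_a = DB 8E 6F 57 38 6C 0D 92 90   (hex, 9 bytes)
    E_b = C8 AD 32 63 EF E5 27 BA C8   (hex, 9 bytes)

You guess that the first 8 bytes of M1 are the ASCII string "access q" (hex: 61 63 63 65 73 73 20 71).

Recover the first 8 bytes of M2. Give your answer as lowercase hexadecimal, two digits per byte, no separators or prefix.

72403e51a4fa0a59

First, E_a ⊕ E_b = (M1 ⊕ K) ⊕ (M2 ⊕ K) = M1 ⊕ M2, so the key drops out. Then M2 = (M1 ⊕ M2) ⊕ M1 over the first 8 bytes.
byte 0: (db ^ c8) ^ 61 = 13 ^ 61 = 72
byte 1: (8e ^ ad) ^ 63 = 23 ^ 63 = 40
byte 2: (6f ^ 32) ^ 63 = 5d ^ 63 = 3e
byte 3: (57 ^ 63) ^ 65 = 34 ^ 65 = 51
byte 4: (38 ^ ef) ^ 73 = d7 ^ 73 = a4
byte 5: (6c ^ e5) ^ 73 = 89 ^ 73 = fa
byte 6: (0d ^ 27) ^ 20 = 2a ^ 20 = 0a
byte 7: (92 ^ ba) ^ 71 = 28 ^ 71 = 59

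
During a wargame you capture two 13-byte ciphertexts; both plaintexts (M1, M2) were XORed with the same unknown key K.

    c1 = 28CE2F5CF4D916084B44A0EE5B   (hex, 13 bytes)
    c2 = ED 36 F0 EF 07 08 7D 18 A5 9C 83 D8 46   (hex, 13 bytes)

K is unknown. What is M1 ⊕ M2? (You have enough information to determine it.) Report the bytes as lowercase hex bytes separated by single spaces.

c5 f8 df b3 f3 d1 6b 10 ee d8 23 36 1d

c1 ⊕ c2 = (M1 ⊕ K) ⊕ (M2 ⊕ K) = M1 ⊕ M2 — the shared key cancels under XOR.
 40 xor 237 = 197
206 xor  54 = 248
 47 xor 240 = 223
 92 xor 239 = 179
244 xor   7 = 243
217 xor   8 = 209
 22 xor 125 = 107
  8 xor  24 =  16
 75 xor 165 = 238
 68 xor 156 = 216
160 xor 131 =  35
238 xor 216 =  54
 91 xor  70 =  29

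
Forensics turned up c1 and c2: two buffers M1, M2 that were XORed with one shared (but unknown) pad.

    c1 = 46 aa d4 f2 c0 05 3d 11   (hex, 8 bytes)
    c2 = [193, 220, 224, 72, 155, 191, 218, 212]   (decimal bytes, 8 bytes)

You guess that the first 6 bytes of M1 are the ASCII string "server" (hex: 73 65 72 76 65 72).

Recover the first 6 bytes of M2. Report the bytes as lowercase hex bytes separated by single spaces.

First, c1 ⊕ c2 = (M1 ⊕ K) ⊕ (M2 ⊕ K) = M1 ⊕ M2, so the key drops out. Then M2 = (M1 ⊕ M2) ⊕ M1 over the first 6 bytes.
byte 0: (46 ^ c1) ^ 73 = 87 ^ 73 = f4
byte 1: (aa ^ dc) ^ 65 = 76 ^ 65 = 13
byte 2: (d4 ^ e0) ^ 72 = 34 ^ 72 = 46
byte 3: (f2 ^ 48) ^ 76 = ba ^ 76 = cc
byte 4: (c0 ^ 9b) ^ 65 = 5b ^ 65 = 3e
byte 5: (05 ^ bf) ^ 72 = ba ^ 72 = c8

f4 13 46 cc 3e c8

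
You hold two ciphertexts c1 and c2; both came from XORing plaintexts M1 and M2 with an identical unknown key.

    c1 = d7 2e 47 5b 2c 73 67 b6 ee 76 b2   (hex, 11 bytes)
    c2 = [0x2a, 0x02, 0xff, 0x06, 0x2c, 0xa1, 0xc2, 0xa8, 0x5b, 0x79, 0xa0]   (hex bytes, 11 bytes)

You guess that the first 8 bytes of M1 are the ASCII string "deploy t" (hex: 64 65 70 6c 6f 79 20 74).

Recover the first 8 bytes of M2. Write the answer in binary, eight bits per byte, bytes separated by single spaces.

First, c1 ⊕ c2 = (M1 ⊕ K) ⊕ (M2 ⊕ K) = M1 ⊕ M2, so the key drops out. Then M2 = (M1 ⊕ M2) ⊕ M1 over the first 8 bytes.
byte 0: (d7 xor 2a) xor 64 = fd xor 64 = 99
byte 1: (2e xor 02) xor 65 = 2c xor 65 = 49
byte 2: (47 xor ff) xor 70 = b8 xor 70 = c8
byte 3: (5b xor 06) xor 6c = 5d xor 6c = 31
byte 4: (2c xor 2c) xor 6f = 00 xor 6f = 6f
byte 5: (73 xor a1) xor 79 = d2 xor 79 = ab
byte 6: (67 xor c2) xor 20 = a5 xor 20 = 85
byte 7: (b6 xor a8) xor 74 = 1e xor 74 = 6a

10011001 01001001 11001000 00110001 01101111 10101011 10000101 01101010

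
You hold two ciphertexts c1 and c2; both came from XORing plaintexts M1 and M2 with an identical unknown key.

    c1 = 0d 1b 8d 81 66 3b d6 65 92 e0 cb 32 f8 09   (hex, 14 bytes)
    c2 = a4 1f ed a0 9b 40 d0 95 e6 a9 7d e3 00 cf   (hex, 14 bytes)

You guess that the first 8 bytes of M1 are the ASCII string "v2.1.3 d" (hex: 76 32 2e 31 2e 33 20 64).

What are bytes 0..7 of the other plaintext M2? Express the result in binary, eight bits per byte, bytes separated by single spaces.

11011111 00110110 01001110 00010000 11010011 01001000 00100110 10010100

First, c1 ⊕ c2 = (M1 ⊕ K) ⊕ (M2 ⊕ K) = M1 ⊕ M2, so the key drops out. Then M2 = (M1 ⊕ M2) ⊕ M1 over the first 8 bytes.
byte 0: (0d ⊕ a4) ⊕ 76 = a9 ⊕ 76 = df
byte 1: (1b ⊕ 1f) ⊕ 32 = 04 ⊕ 32 = 36
byte 2: (8d ⊕ ed) ⊕ 2e = 60 ⊕ 2e = 4e
byte 3: (81 ⊕ a0) ⊕ 31 = 21 ⊕ 31 = 10
byte 4: (66 ⊕ 9b) ⊕ 2e = fd ⊕ 2e = d3
byte 5: (3b ⊕ 40) ⊕ 33 = 7b ⊕ 33 = 48
byte 6: (d6 ⊕ d0) ⊕ 20 = 06 ⊕ 20 = 26
byte 7: (65 ⊕ 95) ⊕ 64 = f0 ⊕ 64 = 94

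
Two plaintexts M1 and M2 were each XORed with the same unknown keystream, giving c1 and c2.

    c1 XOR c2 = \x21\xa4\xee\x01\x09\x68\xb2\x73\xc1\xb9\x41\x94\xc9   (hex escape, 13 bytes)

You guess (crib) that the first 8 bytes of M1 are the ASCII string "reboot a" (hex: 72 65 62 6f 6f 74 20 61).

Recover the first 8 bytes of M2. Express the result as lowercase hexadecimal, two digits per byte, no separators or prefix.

53c18c6e661c9212

Since c1 ⊕ c2 = M1 ⊕ M2, XORing with the guessed M1 bytes yields the corresponding M2 bytes: M2 = (c1 ⊕ c2) ⊕ M1.
byte 0: 21 ^ 72 = 53
byte 1: a4 ^ 65 = c1
byte 2: ee ^ 62 = 8c
byte 3: 01 ^ 6f = 6e
byte 4: 09 ^ 6f = 66
byte 5: 68 ^ 74 = 1c
byte 6: b2 ^ 20 = 92
byte 7: 73 ^ 61 = 12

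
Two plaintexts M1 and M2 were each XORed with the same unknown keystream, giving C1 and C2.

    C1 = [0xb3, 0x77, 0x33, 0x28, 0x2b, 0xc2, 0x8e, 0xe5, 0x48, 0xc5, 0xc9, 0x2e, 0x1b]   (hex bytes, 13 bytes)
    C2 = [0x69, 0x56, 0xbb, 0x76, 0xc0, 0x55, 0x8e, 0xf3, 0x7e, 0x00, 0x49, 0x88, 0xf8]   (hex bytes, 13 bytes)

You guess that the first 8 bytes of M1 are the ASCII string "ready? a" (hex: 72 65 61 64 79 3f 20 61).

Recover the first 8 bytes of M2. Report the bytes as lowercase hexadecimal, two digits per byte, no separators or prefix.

First, C1 ⊕ C2 = (M1 ⊕ K) ⊕ (M2 ⊕ K) = M1 ⊕ M2, so the key drops out. Then M2 = (M1 ⊕ M2) ⊕ M1 over the first 8 bytes.
byte 0: (b3 xor 69) xor 72 = da xor 72 = a8
byte 1: (77 xor 56) xor 65 = 21 xor 65 = 44
byte 2: (33 xor bb) xor 61 = 88 xor 61 = e9
byte 3: (28 xor 76) xor 64 = 5e xor 64 = 3a
byte 4: (2b xor c0) xor 79 = eb xor 79 = 92
byte 5: (c2 xor 55) xor 3f = 97 xor 3f = a8
byte 6: (8e xor 8e) xor 20 = 00 xor 20 = 20
byte 7: (e5 xor f3) xor 61 = 16 xor 61 = 77

a844e93a92a82077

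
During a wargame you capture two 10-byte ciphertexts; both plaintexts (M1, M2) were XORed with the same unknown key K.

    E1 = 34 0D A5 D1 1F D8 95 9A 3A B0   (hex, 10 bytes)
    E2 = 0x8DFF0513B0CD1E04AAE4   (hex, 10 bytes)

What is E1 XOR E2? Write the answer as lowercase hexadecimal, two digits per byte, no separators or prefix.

b9f2a0c2af158b9e9054

E1 ⊕ E2 = (M1 ⊕ K) ⊕ (M2 ⊕ K) = M1 ⊕ M2 — the shared key cancels under XOR.
34 xor 8d = b9
0d xor ff = f2
a5 xor 05 = a0
d1 xor 13 = c2
1f xor b0 = af
d8 xor cd = 15
95 xor 1e = 8b
9a xor 04 = 9e
3a xor aa = 90
b0 xor e4 = 54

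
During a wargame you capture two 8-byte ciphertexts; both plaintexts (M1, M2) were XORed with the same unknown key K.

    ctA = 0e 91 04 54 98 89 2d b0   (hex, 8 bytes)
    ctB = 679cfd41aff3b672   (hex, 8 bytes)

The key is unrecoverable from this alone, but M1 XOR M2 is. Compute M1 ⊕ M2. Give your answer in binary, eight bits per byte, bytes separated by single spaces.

ctA ⊕ ctB = (M1 ⊕ K) ⊕ (M2 ⊕ K) = M1 ⊕ M2 — the shared key cancels under XOR.
 14 ^ 103 = 105
145 ^ 156 =  13
  4 ^ 253 = 249
 84 ^  65 =  21
152 ^ 175 =  55
137 ^ 243 = 122
 45 ^ 182 = 155
176 ^ 114 = 194

01101001 00001101 11111001 00010101 00110111 01111010 10011011 11000010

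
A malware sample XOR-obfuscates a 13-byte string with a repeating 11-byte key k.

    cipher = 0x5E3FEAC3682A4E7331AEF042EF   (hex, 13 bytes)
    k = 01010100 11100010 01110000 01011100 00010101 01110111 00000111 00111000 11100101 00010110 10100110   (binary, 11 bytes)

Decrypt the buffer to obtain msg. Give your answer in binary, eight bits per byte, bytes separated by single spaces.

00001010 11011101 10011010 10011111 01111101 01011101 01001001 01001011 11010100 10111000 01010110 00010110 00001101

The 11-byte key repeats, so the effective keystream is 54 e2 70 5c 15 77 07 38 e5 16 a6 54 e2.
byte 0:  94 xor  84 =  10
byte 1:  63 xor 226 = 221
byte 2: 234 xor 112 = 154
byte 3: 195 xor  92 = 159
byte 4: 104 xor  21 = 125
byte 5:  42 xor 119 =  93
byte 6:  78 xor   7 =  73
byte 7: 115 xor  56 =  75
byte 8:  49 xor 229 = 212
byte 9: 174 xor  22 = 184
byte 10: 240 xor 166 =  86
byte 11:  66 xor  84 =  22
byte 12: 239 xor 226 =  13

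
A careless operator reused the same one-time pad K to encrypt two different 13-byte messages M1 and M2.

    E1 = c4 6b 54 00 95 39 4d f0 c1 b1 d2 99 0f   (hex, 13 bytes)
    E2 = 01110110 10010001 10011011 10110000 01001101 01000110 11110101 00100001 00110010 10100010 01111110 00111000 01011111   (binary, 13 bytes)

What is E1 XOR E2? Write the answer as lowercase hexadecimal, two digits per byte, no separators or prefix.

b2facfb0d87fb8d1f313aca150

E1 ⊕ E2 = (M1 ⊕ K) ⊕ (M2 ⊕ K) = M1 ⊕ M2 — the shared key cancels under XOR.
c4 ⊕ 76 = b2
6b ⊕ 91 = fa
54 ⊕ 9b = cf
00 ⊕ b0 = b0
95 ⊕ 4d = d8
39 ⊕ 46 = 7f
4d ⊕ f5 = b8
f0 ⊕ 21 = d1
c1 ⊕ 32 = f3
b1 ⊕ a2 = 13
d2 ⊕ 7e = ac
99 ⊕ 38 = a1
0f ⊕ 5f = 50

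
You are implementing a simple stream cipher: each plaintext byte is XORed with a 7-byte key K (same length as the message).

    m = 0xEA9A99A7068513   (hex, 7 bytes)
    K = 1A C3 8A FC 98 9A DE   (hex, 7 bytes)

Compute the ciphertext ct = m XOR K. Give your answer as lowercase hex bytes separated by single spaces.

byte 0: 11101010 xor 00011010 = 11110000
byte 1: 10011010 xor 11000011 = 01011001
byte 2: 10011001 xor 10001010 = 00010011
byte 3: 10100111 xor 11111100 = 01011011
byte 4: 00000110 xor 10011000 = 10011110
byte 5: 10000101 xor 10011010 = 00011111
byte 6: 00010011 xor 11011110 = 11001101

f0 59 13 5b 9e 1f cd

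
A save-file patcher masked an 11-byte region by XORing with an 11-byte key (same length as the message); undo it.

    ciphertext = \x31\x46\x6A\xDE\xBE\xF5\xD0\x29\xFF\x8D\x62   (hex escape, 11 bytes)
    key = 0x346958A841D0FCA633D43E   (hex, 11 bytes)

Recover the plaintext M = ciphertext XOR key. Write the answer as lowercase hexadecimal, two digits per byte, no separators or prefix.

052f3276ff252c8fcc595c

31 XOR 34 = 05
46 XOR 69 = 2f
6a XOR 58 = 32
de XOR a8 = 76
be XOR 41 = ff
f5 XOR d0 = 25
d0 XOR fc = 2c
29 XOR a6 = 8f
ff XOR 33 = cc
8d XOR d4 = 59
62 XOR 3e = 5c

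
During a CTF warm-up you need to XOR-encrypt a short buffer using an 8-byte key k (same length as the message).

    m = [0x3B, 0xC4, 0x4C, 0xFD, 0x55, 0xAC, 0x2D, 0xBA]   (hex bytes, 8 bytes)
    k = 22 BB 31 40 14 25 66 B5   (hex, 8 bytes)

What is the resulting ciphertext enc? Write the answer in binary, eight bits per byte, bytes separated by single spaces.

byte 0: 3b ^ 22 = 19
byte 1: c4 ^ bb = 7f
byte 2: 4c ^ 31 = 7d
byte 3: fd ^ 40 = bd
byte 4: 55 ^ 14 = 41
byte 5: ac ^ 25 = 89
byte 6: 2d ^ 66 = 4b
byte 7: ba ^ b5 = 0f

00011001 01111111 01111101 10111101 01000001 10001001 01001011 00001111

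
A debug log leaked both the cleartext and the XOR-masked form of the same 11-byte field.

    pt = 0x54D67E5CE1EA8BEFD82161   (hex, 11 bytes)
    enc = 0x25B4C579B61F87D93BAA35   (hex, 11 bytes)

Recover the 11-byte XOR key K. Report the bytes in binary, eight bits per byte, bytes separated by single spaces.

Since enc = pt ⊕ K, XORing both sides with pt gives K = pt ⊕ enc.
54 XOR 25 = 71
d6 XOR b4 = 62
7e XOR c5 = bb
5c XOR 79 = 25
e1 XOR b6 = 57
ea XOR 1f = f5
8b XOR 87 = 0c
ef XOR d9 = 36
d8 XOR 3b = e3
21 XOR aa = 8b
61 XOR 35 = 54

01110001 01100010 10111011 00100101 01010111 11110101 00001100 00110110 11100011 10001011 01010100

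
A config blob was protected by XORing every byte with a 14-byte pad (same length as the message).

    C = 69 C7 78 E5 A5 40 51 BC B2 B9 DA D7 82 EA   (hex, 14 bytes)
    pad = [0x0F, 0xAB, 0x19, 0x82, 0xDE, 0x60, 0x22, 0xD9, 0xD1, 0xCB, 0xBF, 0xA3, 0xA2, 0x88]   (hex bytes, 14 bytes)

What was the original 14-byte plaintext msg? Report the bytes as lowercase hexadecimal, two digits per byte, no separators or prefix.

XOR is its own inverse, so applying the key byte-wise gives the result directly.
105 XOR  15 = 102
199 XOR 171 = 108
120 XOR  25 =  97
229 XOR 130 = 103
165 XOR 222 = 123
 64 XOR  96 =  32
 81 XOR  34 = 115
188 XOR 217 = 101
178 XOR 209 =  99
185 XOR 203 = 114
218 XOR 191 = 101
215 XOR 163 = 116
130 XOR 162 =  32
234 XOR 136 =  98

666c61677b207365637265742062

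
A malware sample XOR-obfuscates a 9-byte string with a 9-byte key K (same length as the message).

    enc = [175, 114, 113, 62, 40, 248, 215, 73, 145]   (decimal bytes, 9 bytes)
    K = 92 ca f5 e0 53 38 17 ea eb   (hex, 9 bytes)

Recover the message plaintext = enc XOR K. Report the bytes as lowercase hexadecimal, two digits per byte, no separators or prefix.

XOR is its own inverse, so applying the key byte-wise gives the result directly.
af ^ 92 = 3d
72 ^ ca = b8
71 ^ f5 = 84
3e ^ e0 = de
28 ^ 53 = 7b
f8 ^ 38 = c0
d7 ^ 17 = c0
49 ^ ea = a3
91 ^ eb = 7a

3db884de7bc0c0a37a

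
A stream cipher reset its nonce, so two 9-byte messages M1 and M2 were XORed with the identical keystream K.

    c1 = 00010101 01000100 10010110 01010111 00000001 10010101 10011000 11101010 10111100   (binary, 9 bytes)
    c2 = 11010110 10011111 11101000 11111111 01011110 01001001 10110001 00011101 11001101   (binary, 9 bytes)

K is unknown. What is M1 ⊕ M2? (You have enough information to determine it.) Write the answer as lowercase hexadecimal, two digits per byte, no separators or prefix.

c1 ⊕ c2 = (M1 ⊕ K) ⊕ (M2 ⊕ K) = M1 ⊕ M2 — the shared key cancels under XOR.
byte 0: 00010101 ⊕ 11010110 = 11000011
byte 1: 01000100 ⊕ 10011111 = 11011011
byte 2: 10010110 ⊕ 11101000 = 01111110
byte 3: 01010111 ⊕ 11111111 = 10101000
byte 4: 00000001 ⊕ 01011110 = 01011111
byte 5: 10010101 ⊕ 01001001 = 11011100
byte 6: 10011000 ⊕ 10110001 = 00101001
byte 7: 11101010 ⊕ 00011101 = 11110111
byte 8: 10111100 ⊕ 11001101 = 01110001

c3db7ea85fdc29f771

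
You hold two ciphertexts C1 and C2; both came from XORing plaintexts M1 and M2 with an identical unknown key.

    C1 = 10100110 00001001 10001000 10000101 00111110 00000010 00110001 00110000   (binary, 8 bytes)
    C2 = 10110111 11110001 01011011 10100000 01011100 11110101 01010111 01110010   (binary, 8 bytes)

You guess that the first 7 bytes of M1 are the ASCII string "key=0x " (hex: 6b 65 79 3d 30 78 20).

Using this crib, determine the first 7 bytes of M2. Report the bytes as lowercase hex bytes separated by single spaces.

First, C1 ⊕ C2 = (M1 ⊕ K) ⊕ (M2 ⊕ K) = M1 ⊕ M2, so the key drops out. Then M2 = (M1 ⊕ M2) ⊕ M1 over the first 7 bytes.
byte 0: (a6 xor b7) xor 6b = 11 xor 6b = 7a
byte 1: (09 xor f1) xor 65 = f8 xor 65 = 9d
byte 2: (88 xor 5b) xor 79 = d3 xor 79 = aa
byte 3: (85 xor a0) xor 3d = 25 xor 3d = 18
byte 4: (3e xor 5c) xor 30 = 62 xor 30 = 52
byte 5: (02 xor f5) xor 78 = f7 xor 78 = 8f
byte 6: (31 xor 57) xor 20 = 66 xor 20 = 46

7a 9d aa 18 52 8f 46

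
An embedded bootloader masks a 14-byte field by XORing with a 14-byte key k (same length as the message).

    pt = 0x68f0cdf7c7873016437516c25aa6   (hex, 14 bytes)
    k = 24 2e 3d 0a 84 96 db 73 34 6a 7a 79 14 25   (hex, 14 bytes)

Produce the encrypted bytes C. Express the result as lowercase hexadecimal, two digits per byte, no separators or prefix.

XOR is its own inverse, so applying the key byte-wise gives the result directly.
byte 0: 104 XOR  36 =  76
byte 1: 240 XOR  46 = 222
byte 2: 205 XOR  61 = 240
byte 3: 247 XOR  10 = 253
byte 4: 199 XOR 132 =  67
byte 5: 135 XOR 150 =  17
byte 6:  48 XOR 219 = 235
byte 7:  22 XOR 115 = 101
byte 8:  67 XOR  52 = 119
byte 9: 117 XOR 106 =  31
byte 10:  22 XOR 122 = 108
byte 11: 194 XOR 121 = 187
byte 12:  90 XOR  20 =  78
byte 13: 166 XOR  37 = 131

4cdef0fd4311eb65771f6cbb4e83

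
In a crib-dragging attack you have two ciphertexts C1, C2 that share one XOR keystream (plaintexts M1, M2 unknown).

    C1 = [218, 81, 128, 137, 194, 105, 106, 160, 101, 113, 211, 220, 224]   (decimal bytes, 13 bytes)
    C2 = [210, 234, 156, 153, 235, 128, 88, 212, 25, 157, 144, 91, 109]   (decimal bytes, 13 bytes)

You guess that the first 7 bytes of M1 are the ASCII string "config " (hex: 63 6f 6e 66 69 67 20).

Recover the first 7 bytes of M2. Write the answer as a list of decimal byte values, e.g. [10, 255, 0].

First, C1 ⊕ C2 = (M1 ⊕ K) ⊕ (M2 ⊕ K) = M1 ⊕ M2, so the key drops out. Then M2 = (M1 ⊕ M2) ⊕ M1 over the first 7 bytes.
byte 0: (da ⊕ d2) ⊕ 63 = 08 ⊕ 63 = 6b
byte 1: (51 ⊕ ea) ⊕ 6f = bb ⊕ 6f = d4
byte 2: (80 ⊕ 9c) ⊕ 6e = 1c ⊕ 6e = 72
byte 3: (89 ⊕ 99) ⊕ 66 = 10 ⊕ 66 = 76
byte 4: (c2 ⊕ eb) ⊕ 69 = 29 ⊕ 69 = 40
byte 5: (69 ⊕ 80) ⊕ 67 = e9 ⊕ 67 = 8e
byte 6: (6a ⊕ 58) ⊕ 20 = 32 ⊕ 20 = 12

[107, 212, 114, 118, 64, 142, 18]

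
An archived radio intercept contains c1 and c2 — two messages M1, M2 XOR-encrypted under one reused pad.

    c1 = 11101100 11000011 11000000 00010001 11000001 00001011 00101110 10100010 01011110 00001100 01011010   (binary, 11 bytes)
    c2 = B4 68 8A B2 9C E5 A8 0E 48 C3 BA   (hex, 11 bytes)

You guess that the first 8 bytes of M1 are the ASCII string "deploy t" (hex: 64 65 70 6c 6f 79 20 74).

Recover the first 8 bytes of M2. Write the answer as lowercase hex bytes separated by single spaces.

3c ce 3a cf 32 97 a6 d8

First, c1 ⊕ c2 = (M1 ⊕ K) ⊕ (M2 ⊕ K) = M1 ⊕ M2, so the key drops out. Then M2 = (M1 ⊕ M2) ⊕ M1 over the first 8 bytes.
byte 0: (ec ⊕ b4) ⊕ 64 = 58 ⊕ 64 = 3c
byte 1: (c3 ⊕ 68) ⊕ 65 = ab ⊕ 65 = ce
byte 2: (c0 ⊕ 8a) ⊕ 70 = 4a ⊕ 70 = 3a
byte 3: (11 ⊕ b2) ⊕ 6c = a3 ⊕ 6c = cf
byte 4: (c1 ⊕ 9c) ⊕ 6f = 5d ⊕ 6f = 32
byte 5: (0b ⊕ e5) ⊕ 79 = ee ⊕ 79 = 97
byte 6: (2e ⊕ a8) ⊕ 20 = 86 ⊕ 20 = a6
byte 7: (a2 ⊕ 0e) ⊕ 74 = ac ⊕ 74 = d8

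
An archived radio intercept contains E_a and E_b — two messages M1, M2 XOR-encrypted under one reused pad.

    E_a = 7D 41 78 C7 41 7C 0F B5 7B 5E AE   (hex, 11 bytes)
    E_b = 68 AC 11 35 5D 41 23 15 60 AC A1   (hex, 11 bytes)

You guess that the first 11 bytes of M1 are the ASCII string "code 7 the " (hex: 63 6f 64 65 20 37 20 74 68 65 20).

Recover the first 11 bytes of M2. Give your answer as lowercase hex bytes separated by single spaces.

76 82 0d 97 3c 0a 0c d4 73 97 2f

First, E_a ⊕ E_b = (M1 ⊕ K) ⊕ (M2 ⊕ K) = M1 ⊕ M2, so the key drops out. Then M2 = (M1 ⊕ M2) ⊕ M1 over the first 11 bytes.
byte 0: (7d ^ 68) ^ 63 = 15 ^ 63 = 76
byte 1: (41 ^ ac) ^ 6f = ed ^ 6f = 82
byte 2: (78 ^ 11) ^ 64 = 69 ^ 64 = 0d
byte 3: (c7 ^ 35) ^ 65 = f2 ^ 65 = 97
byte 4: (41 ^ 5d) ^ 20 = 1c ^ 20 = 3c
byte 5: (7c ^ 41) ^ 37 = 3d ^ 37 = 0a
byte 6: (0f ^ 23) ^ 20 = 2c ^ 20 = 0c
byte 7: (b5 ^ 15) ^ 74 = a0 ^ 74 = d4
byte 8: (7b ^ 60) ^ 68 = 1b ^ 68 = 73
byte 9: (5e ^ ac) ^ 65 = f2 ^ 65 = 97
byte 10: (ae ^ a1) ^ 20 = 0f ^ 20 = 2f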